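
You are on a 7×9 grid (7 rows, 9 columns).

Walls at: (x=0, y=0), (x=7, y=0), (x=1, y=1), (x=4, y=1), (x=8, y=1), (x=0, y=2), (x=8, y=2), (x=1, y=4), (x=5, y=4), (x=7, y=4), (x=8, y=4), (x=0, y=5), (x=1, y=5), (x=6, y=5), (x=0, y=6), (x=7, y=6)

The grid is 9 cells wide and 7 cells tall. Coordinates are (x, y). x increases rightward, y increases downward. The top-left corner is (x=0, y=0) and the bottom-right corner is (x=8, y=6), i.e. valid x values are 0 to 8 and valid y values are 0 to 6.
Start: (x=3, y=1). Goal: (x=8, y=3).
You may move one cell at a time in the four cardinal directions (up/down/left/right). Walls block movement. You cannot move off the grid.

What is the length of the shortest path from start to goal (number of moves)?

Answer: Shortest path length: 7

Derivation:
BFS from (x=3, y=1) until reaching (x=8, y=3):
  Distance 0: (x=3, y=1)
  Distance 1: (x=3, y=0), (x=2, y=1), (x=3, y=2)
  Distance 2: (x=2, y=0), (x=4, y=0), (x=2, y=2), (x=4, y=2), (x=3, y=3)
  Distance 3: (x=1, y=0), (x=5, y=0), (x=1, y=2), (x=5, y=2), (x=2, y=3), (x=4, y=3), (x=3, y=4)
  Distance 4: (x=6, y=0), (x=5, y=1), (x=6, y=2), (x=1, y=3), (x=5, y=3), (x=2, y=4), (x=4, y=4), (x=3, y=5)
  Distance 5: (x=6, y=1), (x=7, y=2), (x=0, y=3), (x=6, y=3), (x=2, y=5), (x=4, y=5), (x=3, y=6)
  Distance 6: (x=7, y=1), (x=7, y=3), (x=0, y=4), (x=6, y=4), (x=5, y=5), (x=2, y=6), (x=4, y=6)
  Distance 7: (x=8, y=3), (x=1, y=6), (x=5, y=6)  <- goal reached here
One shortest path (7 moves): (x=3, y=1) -> (x=3, y=2) -> (x=4, y=2) -> (x=5, y=2) -> (x=6, y=2) -> (x=7, y=2) -> (x=7, y=3) -> (x=8, y=3)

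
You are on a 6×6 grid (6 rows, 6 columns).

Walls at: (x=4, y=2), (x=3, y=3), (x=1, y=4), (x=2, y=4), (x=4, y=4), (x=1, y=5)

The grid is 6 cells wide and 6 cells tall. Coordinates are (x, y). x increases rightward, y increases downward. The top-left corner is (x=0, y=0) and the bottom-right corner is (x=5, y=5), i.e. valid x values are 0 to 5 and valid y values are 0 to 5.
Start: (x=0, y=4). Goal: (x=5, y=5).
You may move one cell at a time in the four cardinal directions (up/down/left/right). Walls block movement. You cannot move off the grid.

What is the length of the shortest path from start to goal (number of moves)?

Answer: Shortest path length: 12

Derivation:
BFS from (x=0, y=4) until reaching (x=5, y=5):
  Distance 0: (x=0, y=4)
  Distance 1: (x=0, y=3), (x=0, y=5)
  Distance 2: (x=0, y=2), (x=1, y=3)
  Distance 3: (x=0, y=1), (x=1, y=2), (x=2, y=3)
  Distance 4: (x=0, y=0), (x=1, y=1), (x=2, y=2)
  Distance 5: (x=1, y=0), (x=2, y=1), (x=3, y=2)
  Distance 6: (x=2, y=0), (x=3, y=1)
  Distance 7: (x=3, y=0), (x=4, y=1)
  Distance 8: (x=4, y=0), (x=5, y=1)
  Distance 9: (x=5, y=0), (x=5, y=2)
  Distance 10: (x=5, y=3)
  Distance 11: (x=4, y=3), (x=5, y=4)
  Distance 12: (x=5, y=5)  <- goal reached here
One shortest path (12 moves): (x=0, y=4) -> (x=0, y=3) -> (x=1, y=3) -> (x=2, y=3) -> (x=2, y=2) -> (x=3, y=2) -> (x=3, y=1) -> (x=4, y=1) -> (x=5, y=1) -> (x=5, y=2) -> (x=5, y=3) -> (x=5, y=4) -> (x=5, y=5)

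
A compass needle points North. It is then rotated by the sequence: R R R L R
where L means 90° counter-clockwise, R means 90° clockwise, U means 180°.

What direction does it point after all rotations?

Answer: Final heading: West

Derivation:
Start: North
  R (right (90° clockwise)) -> East
  R (right (90° clockwise)) -> South
  R (right (90° clockwise)) -> West
  L (left (90° counter-clockwise)) -> South
  R (right (90° clockwise)) -> West
Final: West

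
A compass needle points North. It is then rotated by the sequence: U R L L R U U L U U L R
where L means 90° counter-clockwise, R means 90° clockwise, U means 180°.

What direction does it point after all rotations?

Start: North
  U (U-turn (180°)) -> South
  R (right (90° clockwise)) -> West
  L (left (90° counter-clockwise)) -> South
  L (left (90° counter-clockwise)) -> East
  R (right (90° clockwise)) -> South
  U (U-turn (180°)) -> North
  U (U-turn (180°)) -> South
  L (left (90° counter-clockwise)) -> East
  U (U-turn (180°)) -> West
  U (U-turn (180°)) -> East
  L (left (90° counter-clockwise)) -> North
  R (right (90° clockwise)) -> East
Final: East

Answer: Final heading: East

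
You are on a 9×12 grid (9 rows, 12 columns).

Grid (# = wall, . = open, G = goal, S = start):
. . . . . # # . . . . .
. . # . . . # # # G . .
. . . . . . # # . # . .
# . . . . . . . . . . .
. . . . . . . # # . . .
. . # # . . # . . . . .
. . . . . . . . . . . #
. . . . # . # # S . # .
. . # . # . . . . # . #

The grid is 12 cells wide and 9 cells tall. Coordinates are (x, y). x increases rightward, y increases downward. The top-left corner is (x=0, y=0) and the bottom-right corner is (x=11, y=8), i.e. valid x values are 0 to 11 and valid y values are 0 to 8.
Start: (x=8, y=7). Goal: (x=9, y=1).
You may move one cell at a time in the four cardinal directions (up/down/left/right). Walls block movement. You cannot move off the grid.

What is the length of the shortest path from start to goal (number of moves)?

Answer: Shortest path length: 9

Derivation:
BFS from (x=8, y=7) until reaching (x=9, y=1):
  Distance 0: (x=8, y=7)
  Distance 1: (x=8, y=6), (x=9, y=7), (x=8, y=8)
  Distance 2: (x=8, y=5), (x=7, y=6), (x=9, y=6), (x=7, y=8)
  Distance 3: (x=7, y=5), (x=9, y=5), (x=6, y=6), (x=10, y=6), (x=6, y=8)
  Distance 4: (x=9, y=4), (x=10, y=5), (x=5, y=6), (x=5, y=8)
  Distance 5: (x=9, y=3), (x=10, y=4), (x=5, y=5), (x=11, y=5), (x=4, y=6), (x=5, y=7)
  Distance 6: (x=8, y=3), (x=10, y=3), (x=5, y=4), (x=11, y=4), (x=4, y=5), (x=3, y=6)
  Distance 7: (x=8, y=2), (x=10, y=2), (x=5, y=3), (x=7, y=3), (x=11, y=3), (x=4, y=4), (x=6, y=4), (x=2, y=6), (x=3, y=7)
  Distance 8: (x=10, y=1), (x=5, y=2), (x=11, y=2), (x=4, y=3), (x=6, y=3), (x=3, y=4), (x=1, y=6), (x=2, y=7), (x=3, y=8)
  Distance 9: (x=10, y=0), (x=5, y=1), (x=9, y=1), (x=11, y=1), (x=4, y=2), (x=3, y=3), (x=2, y=4), (x=1, y=5), (x=0, y=6), (x=1, y=7)  <- goal reached here
One shortest path (9 moves): (x=8, y=7) -> (x=9, y=7) -> (x=9, y=6) -> (x=10, y=6) -> (x=10, y=5) -> (x=10, y=4) -> (x=10, y=3) -> (x=10, y=2) -> (x=10, y=1) -> (x=9, y=1)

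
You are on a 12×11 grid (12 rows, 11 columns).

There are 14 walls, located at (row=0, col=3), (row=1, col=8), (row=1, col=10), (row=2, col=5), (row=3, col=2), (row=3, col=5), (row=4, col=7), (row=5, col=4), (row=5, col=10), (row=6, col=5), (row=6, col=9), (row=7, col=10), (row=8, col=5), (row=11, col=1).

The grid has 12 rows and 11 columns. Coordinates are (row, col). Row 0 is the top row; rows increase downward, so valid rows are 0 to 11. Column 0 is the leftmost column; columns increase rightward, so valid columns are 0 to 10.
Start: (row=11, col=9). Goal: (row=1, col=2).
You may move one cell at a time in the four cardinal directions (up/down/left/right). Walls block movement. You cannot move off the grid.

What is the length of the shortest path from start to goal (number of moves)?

Answer: Shortest path length: 17

Derivation:
BFS from (row=11, col=9) until reaching (row=1, col=2):
  Distance 0: (row=11, col=9)
  Distance 1: (row=10, col=9), (row=11, col=8), (row=11, col=10)
  Distance 2: (row=9, col=9), (row=10, col=8), (row=10, col=10), (row=11, col=7)
  Distance 3: (row=8, col=9), (row=9, col=8), (row=9, col=10), (row=10, col=7), (row=11, col=6)
  Distance 4: (row=7, col=9), (row=8, col=8), (row=8, col=10), (row=9, col=7), (row=10, col=6), (row=11, col=5)
  Distance 5: (row=7, col=8), (row=8, col=7), (row=9, col=6), (row=10, col=5), (row=11, col=4)
  Distance 6: (row=6, col=8), (row=7, col=7), (row=8, col=6), (row=9, col=5), (row=10, col=4), (row=11, col=3)
  Distance 7: (row=5, col=8), (row=6, col=7), (row=7, col=6), (row=9, col=4), (row=10, col=3), (row=11, col=2)
  Distance 8: (row=4, col=8), (row=5, col=7), (row=5, col=9), (row=6, col=6), (row=7, col=5), (row=8, col=4), (row=9, col=3), (row=10, col=2)
  Distance 9: (row=3, col=8), (row=4, col=9), (row=5, col=6), (row=7, col=4), (row=8, col=3), (row=9, col=2), (row=10, col=1)
  Distance 10: (row=2, col=8), (row=3, col=7), (row=3, col=9), (row=4, col=6), (row=4, col=10), (row=5, col=5), (row=6, col=4), (row=7, col=3), (row=8, col=2), (row=9, col=1), (row=10, col=0)
  Distance 11: (row=2, col=7), (row=2, col=9), (row=3, col=6), (row=3, col=10), (row=4, col=5), (row=6, col=3), (row=7, col=2), (row=8, col=1), (row=9, col=0), (row=11, col=0)
  Distance 12: (row=1, col=7), (row=1, col=9), (row=2, col=6), (row=2, col=10), (row=4, col=4), (row=5, col=3), (row=6, col=2), (row=7, col=1), (row=8, col=0)
  Distance 13: (row=0, col=7), (row=0, col=9), (row=1, col=6), (row=3, col=4), (row=4, col=3), (row=5, col=2), (row=6, col=1), (row=7, col=0)
  Distance 14: (row=0, col=6), (row=0, col=8), (row=0, col=10), (row=1, col=5), (row=2, col=4), (row=3, col=3), (row=4, col=2), (row=5, col=1), (row=6, col=0)
  Distance 15: (row=0, col=5), (row=1, col=4), (row=2, col=3), (row=4, col=1), (row=5, col=0)
  Distance 16: (row=0, col=4), (row=1, col=3), (row=2, col=2), (row=3, col=1), (row=4, col=0)
  Distance 17: (row=1, col=2), (row=2, col=1), (row=3, col=0)  <- goal reached here
One shortest path (17 moves): (row=11, col=9) -> (row=11, col=8) -> (row=11, col=7) -> (row=11, col=6) -> (row=11, col=5) -> (row=11, col=4) -> (row=11, col=3) -> (row=10, col=3) -> (row=9, col=3) -> (row=8, col=3) -> (row=7, col=3) -> (row=6, col=3) -> (row=5, col=3) -> (row=4, col=3) -> (row=3, col=3) -> (row=2, col=3) -> (row=2, col=2) -> (row=1, col=2)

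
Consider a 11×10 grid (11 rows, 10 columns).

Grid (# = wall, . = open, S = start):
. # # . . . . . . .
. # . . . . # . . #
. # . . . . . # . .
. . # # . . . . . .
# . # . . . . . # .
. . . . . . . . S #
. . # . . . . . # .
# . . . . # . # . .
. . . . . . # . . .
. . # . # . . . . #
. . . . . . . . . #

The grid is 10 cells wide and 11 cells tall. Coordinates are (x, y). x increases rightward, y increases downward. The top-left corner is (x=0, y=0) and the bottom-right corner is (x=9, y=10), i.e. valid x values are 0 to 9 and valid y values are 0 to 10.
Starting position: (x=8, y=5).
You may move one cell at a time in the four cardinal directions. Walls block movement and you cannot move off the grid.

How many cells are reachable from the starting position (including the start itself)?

Answer: Reachable cells: 87

Derivation:
BFS flood-fill from (x=8, y=5):
  Distance 0: (x=8, y=5)
  Distance 1: (x=7, y=5)
  Distance 2: (x=7, y=4), (x=6, y=5), (x=7, y=6)
  Distance 3: (x=7, y=3), (x=6, y=4), (x=5, y=5), (x=6, y=6)
  Distance 4: (x=6, y=3), (x=8, y=3), (x=5, y=4), (x=4, y=5), (x=5, y=6), (x=6, y=7)
  Distance 5: (x=6, y=2), (x=8, y=2), (x=5, y=3), (x=9, y=3), (x=4, y=4), (x=3, y=5), (x=4, y=6)
  Distance 6: (x=8, y=1), (x=5, y=2), (x=9, y=2), (x=4, y=3), (x=3, y=4), (x=9, y=4), (x=2, y=5), (x=3, y=6), (x=4, y=7)
  Distance 7: (x=8, y=0), (x=5, y=1), (x=7, y=1), (x=4, y=2), (x=1, y=5), (x=3, y=7), (x=4, y=8)
  Distance 8: (x=5, y=0), (x=7, y=0), (x=9, y=0), (x=4, y=1), (x=3, y=2), (x=1, y=4), (x=0, y=5), (x=1, y=6), (x=2, y=7), (x=3, y=8), (x=5, y=8)
  Distance 9: (x=4, y=0), (x=6, y=0), (x=3, y=1), (x=2, y=2), (x=1, y=3), (x=0, y=6), (x=1, y=7), (x=2, y=8), (x=3, y=9), (x=5, y=9)
  Distance 10: (x=3, y=0), (x=2, y=1), (x=0, y=3), (x=1, y=8), (x=6, y=9), (x=3, y=10), (x=5, y=10)
  Distance 11: (x=0, y=2), (x=0, y=8), (x=1, y=9), (x=7, y=9), (x=2, y=10), (x=4, y=10), (x=6, y=10)
  Distance 12: (x=0, y=1), (x=7, y=8), (x=0, y=9), (x=8, y=9), (x=1, y=10), (x=7, y=10)
  Distance 13: (x=0, y=0), (x=8, y=8), (x=0, y=10), (x=8, y=10)
  Distance 14: (x=8, y=7), (x=9, y=8)
  Distance 15: (x=9, y=7)
  Distance 16: (x=9, y=6)
Total reachable: 87 (grid has 87 open cells total)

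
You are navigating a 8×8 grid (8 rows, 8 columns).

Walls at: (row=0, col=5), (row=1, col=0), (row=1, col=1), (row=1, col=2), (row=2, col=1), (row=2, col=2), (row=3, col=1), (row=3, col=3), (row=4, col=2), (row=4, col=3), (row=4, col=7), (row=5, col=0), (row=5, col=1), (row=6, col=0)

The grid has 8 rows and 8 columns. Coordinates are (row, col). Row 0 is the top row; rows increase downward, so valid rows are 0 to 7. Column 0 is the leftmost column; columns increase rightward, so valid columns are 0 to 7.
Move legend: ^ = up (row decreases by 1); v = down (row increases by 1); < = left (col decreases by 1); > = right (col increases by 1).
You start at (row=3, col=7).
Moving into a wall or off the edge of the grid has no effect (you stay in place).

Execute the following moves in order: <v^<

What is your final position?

Answer: Final position: (row=3, col=5)

Derivation:
Start: (row=3, col=7)
  < (left): (row=3, col=7) -> (row=3, col=6)
  v (down): (row=3, col=6) -> (row=4, col=6)
  ^ (up): (row=4, col=6) -> (row=3, col=6)
  < (left): (row=3, col=6) -> (row=3, col=5)
Final: (row=3, col=5)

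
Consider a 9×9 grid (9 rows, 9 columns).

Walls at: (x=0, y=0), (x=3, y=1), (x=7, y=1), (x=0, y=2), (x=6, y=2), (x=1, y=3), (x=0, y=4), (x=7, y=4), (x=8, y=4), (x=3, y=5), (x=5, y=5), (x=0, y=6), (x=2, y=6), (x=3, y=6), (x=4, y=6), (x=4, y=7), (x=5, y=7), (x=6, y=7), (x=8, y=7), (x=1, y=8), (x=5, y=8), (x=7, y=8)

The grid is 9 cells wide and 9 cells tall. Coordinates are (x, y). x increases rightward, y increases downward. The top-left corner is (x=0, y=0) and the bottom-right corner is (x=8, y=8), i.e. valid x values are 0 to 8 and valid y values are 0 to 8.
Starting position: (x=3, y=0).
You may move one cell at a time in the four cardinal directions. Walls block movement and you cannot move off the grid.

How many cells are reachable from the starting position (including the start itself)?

BFS flood-fill from (x=3, y=0):
  Distance 0: (x=3, y=0)
  Distance 1: (x=2, y=0), (x=4, y=0)
  Distance 2: (x=1, y=0), (x=5, y=0), (x=2, y=1), (x=4, y=1)
  Distance 3: (x=6, y=0), (x=1, y=1), (x=5, y=1), (x=2, y=2), (x=4, y=2)
  Distance 4: (x=7, y=0), (x=0, y=1), (x=6, y=1), (x=1, y=2), (x=3, y=2), (x=5, y=2), (x=2, y=3), (x=4, y=3)
  Distance 5: (x=8, y=0), (x=3, y=3), (x=5, y=3), (x=2, y=4), (x=4, y=4)
  Distance 6: (x=8, y=1), (x=6, y=3), (x=1, y=4), (x=3, y=4), (x=5, y=4), (x=2, y=5), (x=4, y=5)
  Distance 7: (x=8, y=2), (x=7, y=3), (x=6, y=4), (x=1, y=5)
  Distance 8: (x=7, y=2), (x=8, y=3), (x=0, y=5), (x=6, y=5), (x=1, y=6)
  Distance 9: (x=7, y=5), (x=6, y=6), (x=1, y=7)
  Distance 10: (x=8, y=5), (x=5, y=6), (x=7, y=6), (x=0, y=7), (x=2, y=7)
  Distance 11: (x=8, y=6), (x=3, y=7), (x=7, y=7), (x=0, y=8), (x=2, y=8)
  Distance 12: (x=3, y=8)
  Distance 13: (x=4, y=8)
Total reachable: 56 (grid has 59 open cells total)

Answer: Reachable cells: 56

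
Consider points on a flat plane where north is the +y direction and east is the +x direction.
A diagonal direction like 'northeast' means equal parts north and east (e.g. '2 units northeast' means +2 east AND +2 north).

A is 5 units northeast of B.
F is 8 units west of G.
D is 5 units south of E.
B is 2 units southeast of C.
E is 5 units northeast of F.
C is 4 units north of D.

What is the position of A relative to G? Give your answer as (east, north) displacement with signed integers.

Place G at the origin (east=0, north=0).
  F is 8 units west of G: delta (east=-8, north=+0); F at (east=-8, north=0).
  E is 5 units northeast of F: delta (east=+5, north=+5); E at (east=-3, north=5).
  D is 5 units south of E: delta (east=+0, north=-5); D at (east=-3, north=0).
  C is 4 units north of D: delta (east=+0, north=+4); C at (east=-3, north=4).
  B is 2 units southeast of C: delta (east=+2, north=-2); B at (east=-1, north=2).
  A is 5 units northeast of B: delta (east=+5, north=+5); A at (east=4, north=7).
Therefore A relative to G: (east=4, north=7).

Answer: A is at (east=4, north=7) relative to G.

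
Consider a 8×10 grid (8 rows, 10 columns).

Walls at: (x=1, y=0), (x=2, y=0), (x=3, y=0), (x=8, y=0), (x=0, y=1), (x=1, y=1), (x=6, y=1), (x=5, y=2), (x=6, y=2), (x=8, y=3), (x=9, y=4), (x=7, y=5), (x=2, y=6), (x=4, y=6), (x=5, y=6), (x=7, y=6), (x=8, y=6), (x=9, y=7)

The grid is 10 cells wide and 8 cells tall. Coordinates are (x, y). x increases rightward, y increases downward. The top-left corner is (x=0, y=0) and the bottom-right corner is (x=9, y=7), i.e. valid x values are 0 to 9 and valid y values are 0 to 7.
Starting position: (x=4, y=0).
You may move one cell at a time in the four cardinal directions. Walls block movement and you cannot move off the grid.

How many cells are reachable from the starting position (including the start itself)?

BFS flood-fill from (x=4, y=0):
  Distance 0: (x=4, y=0)
  Distance 1: (x=5, y=0), (x=4, y=1)
  Distance 2: (x=6, y=0), (x=3, y=1), (x=5, y=1), (x=4, y=2)
  Distance 3: (x=7, y=0), (x=2, y=1), (x=3, y=2), (x=4, y=3)
  Distance 4: (x=7, y=1), (x=2, y=2), (x=3, y=3), (x=5, y=3), (x=4, y=4)
  Distance 5: (x=8, y=1), (x=1, y=2), (x=7, y=2), (x=2, y=3), (x=6, y=3), (x=3, y=4), (x=5, y=4), (x=4, y=5)
  Distance 6: (x=9, y=1), (x=0, y=2), (x=8, y=2), (x=1, y=3), (x=7, y=3), (x=2, y=4), (x=6, y=4), (x=3, y=5), (x=5, y=5)
  Distance 7: (x=9, y=0), (x=9, y=2), (x=0, y=3), (x=1, y=4), (x=7, y=4), (x=2, y=5), (x=6, y=5), (x=3, y=6)
  Distance 8: (x=9, y=3), (x=0, y=4), (x=8, y=4), (x=1, y=5), (x=6, y=6), (x=3, y=7)
  Distance 9: (x=0, y=5), (x=8, y=5), (x=1, y=6), (x=2, y=7), (x=4, y=7), (x=6, y=7)
  Distance 10: (x=9, y=5), (x=0, y=6), (x=1, y=7), (x=5, y=7), (x=7, y=7)
  Distance 11: (x=9, y=6), (x=0, y=7), (x=8, y=7)
Total reachable: 61 (grid has 62 open cells total)

Answer: Reachable cells: 61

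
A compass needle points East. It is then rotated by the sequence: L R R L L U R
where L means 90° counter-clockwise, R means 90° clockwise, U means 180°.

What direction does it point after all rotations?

Start: East
  L (left (90° counter-clockwise)) -> North
  R (right (90° clockwise)) -> East
  R (right (90° clockwise)) -> South
  L (left (90° counter-clockwise)) -> East
  L (left (90° counter-clockwise)) -> North
  U (U-turn (180°)) -> South
  R (right (90° clockwise)) -> West
Final: West

Answer: Final heading: West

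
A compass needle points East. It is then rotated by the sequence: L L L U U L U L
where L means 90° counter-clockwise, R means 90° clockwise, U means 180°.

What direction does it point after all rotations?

Start: East
  L (left (90° counter-clockwise)) -> North
  L (left (90° counter-clockwise)) -> West
  L (left (90° counter-clockwise)) -> South
  U (U-turn (180°)) -> North
  U (U-turn (180°)) -> South
  L (left (90° counter-clockwise)) -> East
  U (U-turn (180°)) -> West
  L (left (90° counter-clockwise)) -> South
Final: South

Answer: Final heading: South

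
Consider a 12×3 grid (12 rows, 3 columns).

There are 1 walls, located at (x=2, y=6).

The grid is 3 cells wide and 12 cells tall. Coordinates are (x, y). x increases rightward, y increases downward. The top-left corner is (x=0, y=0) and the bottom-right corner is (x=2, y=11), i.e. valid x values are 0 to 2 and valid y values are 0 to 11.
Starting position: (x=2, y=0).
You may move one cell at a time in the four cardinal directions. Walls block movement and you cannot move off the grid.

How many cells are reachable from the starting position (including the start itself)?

BFS flood-fill from (x=2, y=0):
  Distance 0: (x=2, y=0)
  Distance 1: (x=1, y=0), (x=2, y=1)
  Distance 2: (x=0, y=0), (x=1, y=1), (x=2, y=2)
  Distance 3: (x=0, y=1), (x=1, y=2), (x=2, y=3)
  Distance 4: (x=0, y=2), (x=1, y=3), (x=2, y=4)
  Distance 5: (x=0, y=3), (x=1, y=4), (x=2, y=5)
  Distance 6: (x=0, y=4), (x=1, y=5)
  Distance 7: (x=0, y=5), (x=1, y=6)
  Distance 8: (x=0, y=6), (x=1, y=7)
  Distance 9: (x=0, y=7), (x=2, y=7), (x=1, y=8)
  Distance 10: (x=0, y=8), (x=2, y=8), (x=1, y=9)
  Distance 11: (x=0, y=9), (x=2, y=9), (x=1, y=10)
  Distance 12: (x=0, y=10), (x=2, y=10), (x=1, y=11)
  Distance 13: (x=0, y=11), (x=2, y=11)
Total reachable: 35 (grid has 35 open cells total)

Answer: Reachable cells: 35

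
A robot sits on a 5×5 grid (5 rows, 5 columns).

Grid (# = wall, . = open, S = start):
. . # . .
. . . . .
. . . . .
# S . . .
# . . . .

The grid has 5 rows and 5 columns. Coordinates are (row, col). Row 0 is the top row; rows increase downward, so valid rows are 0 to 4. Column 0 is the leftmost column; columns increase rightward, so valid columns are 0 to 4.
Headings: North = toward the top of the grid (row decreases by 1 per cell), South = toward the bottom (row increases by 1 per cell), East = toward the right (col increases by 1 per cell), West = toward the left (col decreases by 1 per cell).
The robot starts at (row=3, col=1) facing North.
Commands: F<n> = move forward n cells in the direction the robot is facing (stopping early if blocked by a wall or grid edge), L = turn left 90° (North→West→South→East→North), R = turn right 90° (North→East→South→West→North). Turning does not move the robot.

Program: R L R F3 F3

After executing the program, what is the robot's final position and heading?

Answer: Final position: (row=3, col=4), facing East

Derivation:
Start: (row=3, col=1), facing North
  R: turn right, now facing East
  L: turn left, now facing North
  R: turn right, now facing East
  F3: move forward 3, now at (row=3, col=4)
  F3: move forward 0/3 (blocked), now at (row=3, col=4)
Final: (row=3, col=4), facing East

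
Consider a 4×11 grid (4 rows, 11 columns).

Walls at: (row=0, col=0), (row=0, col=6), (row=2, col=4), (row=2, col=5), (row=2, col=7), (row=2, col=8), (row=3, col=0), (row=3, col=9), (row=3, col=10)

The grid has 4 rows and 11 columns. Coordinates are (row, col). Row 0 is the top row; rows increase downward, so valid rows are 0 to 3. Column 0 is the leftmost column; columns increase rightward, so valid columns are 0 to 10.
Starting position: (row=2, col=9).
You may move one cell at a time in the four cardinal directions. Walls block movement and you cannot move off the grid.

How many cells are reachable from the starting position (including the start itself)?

Answer: Reachable cells: 35

Derivation:
BFS flood-fill from (row=2, col=9):
  Distance 0: (row=2, col=9)
  Distance 1: (row=1, col=9), (row=2, col=10)
  Distance 2: (row=0, col=9), (row=1, col=8), (row=1, col=10)
  Distance 3: (row=0, col=8), (row=0, col=10), (row=1, col=7)
  Distance 4: (row=0, col=7), (row=1, col=6)
  Distance 5: (row=1, col=5), (row=2, col=6)
  Distance 6: (row=0, col=5), (row=1, col=4), (row=3, col=6)
  Distance 7: (row=0, col=4), (row=1, col=3), (row=3, col=5), (row=3, col=7)
  Distance 8: (row=0, col=3), (row=1, col=2), (row=2, col=3), (row=3, col=4), (row=3, col=8)
  Distance 9: (row=0, col=2), (row=1, col=1), (row=2, col=2), (row=3, col=3)
  Distance 10: (row=0, col=1), (row=1, col=0), (row=2, col=1), (row=3, col=2)
  Distance 11: (row=2, col=0), (row=3, col=1)
Total reachable: 35 (grid has 35 open cells total)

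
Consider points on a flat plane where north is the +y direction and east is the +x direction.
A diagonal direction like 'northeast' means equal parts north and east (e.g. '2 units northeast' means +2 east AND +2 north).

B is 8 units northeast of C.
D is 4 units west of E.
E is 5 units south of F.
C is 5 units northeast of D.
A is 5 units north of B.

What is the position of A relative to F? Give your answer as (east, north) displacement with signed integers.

Place F at the origin (east=0, north=0).
  E is 5 units south of F: delta (east=+0, north=-5); E at (east=0, north=-5).
  D is 4 units west of E: delta (east=-4, north=+0); D at (east=-4, north=-5).
  C is 5 units northeast of D: delta (east=+5, north=+5); C at (east=1, north=0).
  B is 8 units northeast of C: delta (east=+8, north=+8); B at (east=9, north=8).
  A is 5 units north of B: delta (east=+0, north=+5); A at (east=9, north=13).
Therefore A relative to F: (east=9, north=13).

Answer: A is at (east=9, north=13) relative to F.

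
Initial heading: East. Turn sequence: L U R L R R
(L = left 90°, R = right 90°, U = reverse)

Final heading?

Answer: Final heading: North

Derivation:
Start: East
  L (left (90° counter-clockwise)) -> North
  U (U-turn (180°)) -> South
  R (right (90° clockwise)) -> West
  L (left (90° counter-clockwise)) -> South
  R (right (90° clockwise)) -> West
  R (right (90° clockwise)) -> North
Final: North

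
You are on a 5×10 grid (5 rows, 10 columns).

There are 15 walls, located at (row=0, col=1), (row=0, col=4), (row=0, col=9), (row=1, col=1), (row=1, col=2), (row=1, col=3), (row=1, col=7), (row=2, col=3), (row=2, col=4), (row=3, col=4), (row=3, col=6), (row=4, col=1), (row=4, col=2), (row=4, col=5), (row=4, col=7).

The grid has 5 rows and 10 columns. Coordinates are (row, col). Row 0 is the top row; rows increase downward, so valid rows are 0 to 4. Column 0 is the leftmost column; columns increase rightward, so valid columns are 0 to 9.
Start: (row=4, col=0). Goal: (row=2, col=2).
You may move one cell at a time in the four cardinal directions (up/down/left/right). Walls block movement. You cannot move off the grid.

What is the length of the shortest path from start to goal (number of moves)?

BFS from (row=4, col=0) until reaching (row=2, col=2):
  Distance 0: (row=4, col=0)
  Distance 1: (row=3, col=0)
  Distance 2: (row=2, col=0), (row=3, col=1)
  Distance 3: (row=1, col=0), (row=2, col=1), (row=3, col=2)
  Distance 4: (row=0, col=0), (row=2, col=2), (row=3, col=3)  <- goal reached here
One shortest path (4 moves): (row=4, col=0) -> (row=3, col=0) -> (row=3, col=1) -> (row=3, col=2) -> (row=2, col=2)

Answer: Shortest path length: 4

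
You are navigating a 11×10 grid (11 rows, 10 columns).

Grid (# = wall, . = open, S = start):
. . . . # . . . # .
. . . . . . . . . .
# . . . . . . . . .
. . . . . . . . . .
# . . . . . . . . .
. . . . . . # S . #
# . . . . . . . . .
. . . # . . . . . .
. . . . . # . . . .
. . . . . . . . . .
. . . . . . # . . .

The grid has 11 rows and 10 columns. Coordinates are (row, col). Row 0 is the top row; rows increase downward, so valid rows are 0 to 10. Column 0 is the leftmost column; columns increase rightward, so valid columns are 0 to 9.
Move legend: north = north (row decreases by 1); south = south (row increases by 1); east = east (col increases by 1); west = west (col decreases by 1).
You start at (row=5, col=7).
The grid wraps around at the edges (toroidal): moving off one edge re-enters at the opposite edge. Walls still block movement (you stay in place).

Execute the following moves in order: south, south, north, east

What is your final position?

Answer: Final position: (row=6, col=8)

Derivation:
Start: (row=5, col=7)
  south (south): (row=5, col=7) -> (row=6, col=7)
  south (south): (row=6, col=7) -> (row=7, col=7)
  north (north): (row=7, col=7) -> (row=6, col=7)
  east (east): (row=6, col=7) -> (row=6, col=8)
Final: (row=6, col=8)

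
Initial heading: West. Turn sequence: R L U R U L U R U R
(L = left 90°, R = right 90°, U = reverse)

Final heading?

Answer: Final heading: East

Derivation:
Start: West
  R (right (90° clockwise)) -> North
  L (left (90° counter-clockwise)) -> West
  U (U-turn (180°)) -> East
  R (right (90° clockwise)) -> South
  U (U-turn (180°)) -> North
  L (left (90° counter-clockwise)) -> West
  U (U-turn (180°)) -> East
  R (right (90° clockwise)) -> South
  U (U-turn (180°)) -> North
  R (right (90° clockwise)) -> East
Final: East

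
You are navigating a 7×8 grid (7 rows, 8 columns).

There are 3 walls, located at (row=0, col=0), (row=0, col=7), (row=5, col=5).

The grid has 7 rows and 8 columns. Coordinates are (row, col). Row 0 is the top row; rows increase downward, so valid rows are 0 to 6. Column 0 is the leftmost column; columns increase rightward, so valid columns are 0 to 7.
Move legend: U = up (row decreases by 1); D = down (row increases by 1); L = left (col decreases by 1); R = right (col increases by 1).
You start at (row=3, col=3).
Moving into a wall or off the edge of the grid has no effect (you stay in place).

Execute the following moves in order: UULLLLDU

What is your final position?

Answer: Final position: (row=1, col=0)

Derivation:
Start: (row=3, col=3)
  U (up): (row=3, col=3) -> (row=2, col=3)
  U (up): (row=2, col=3) -> (row=1, col=3)
  L (left): (row=1, col=3) -> (row=1, col=2)
  L (left): (row=1, col=2) -> (row=1, col=1)
  L (left): (row=1, col=1) -> (row=1, col=0)
  L (left): blocked, stay at (row=1, col=0)
  D (down): (row=1, col=0) -> (row=2, col=0)
  U (up): (row=2, col=0) -> (row=1, col=0)
Final: (row=1, col=0)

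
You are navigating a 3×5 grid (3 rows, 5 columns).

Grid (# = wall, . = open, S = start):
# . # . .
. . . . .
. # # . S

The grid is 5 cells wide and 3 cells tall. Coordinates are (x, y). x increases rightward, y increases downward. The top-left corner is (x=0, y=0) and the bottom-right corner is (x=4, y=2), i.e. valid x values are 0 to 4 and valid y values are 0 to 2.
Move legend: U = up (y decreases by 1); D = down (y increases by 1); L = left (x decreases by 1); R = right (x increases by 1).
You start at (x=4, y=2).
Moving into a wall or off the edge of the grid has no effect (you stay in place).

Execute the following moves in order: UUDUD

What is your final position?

Answer: Final position: (x=4, y=1)

Derivation:
Start: (x=4, y=2)
  U (up): (x=4, y=2) -> (x=4, y=1)
  U (up): (x=4, y=1) -> (x=4, y=0)
  D (down): (x=4, y=0) -> (x=4, y=1)
  U (up): (x=4, y=1) -> (x=4, y=0)
  D (down): (x=4, y=0) -> (x=4, y=1)
Final: (x=4, y=1)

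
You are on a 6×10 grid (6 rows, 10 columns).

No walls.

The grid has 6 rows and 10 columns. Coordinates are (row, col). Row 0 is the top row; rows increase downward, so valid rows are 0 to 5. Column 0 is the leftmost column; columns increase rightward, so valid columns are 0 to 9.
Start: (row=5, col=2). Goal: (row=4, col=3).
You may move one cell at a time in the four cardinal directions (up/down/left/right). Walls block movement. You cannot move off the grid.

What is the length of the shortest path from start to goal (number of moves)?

BFS from (row=5, col=2) until reaching (row=4, col=3):
  Distance 0: (row=5, col=2)
  Distance 1: (row=4, col=2), (row=5, col=1), (row=5, col=3)
  Distance 2: (row=3, col=2), (row=4, col=1), (row=4, col=3), (row=5, col=0), (row=5, col=4)  <- goal reached here
One shortest path (2 moves): (row=5, col=2) -> (row=5, col=3) -> (row=4, col=3)

Answer: Shortest path length: 2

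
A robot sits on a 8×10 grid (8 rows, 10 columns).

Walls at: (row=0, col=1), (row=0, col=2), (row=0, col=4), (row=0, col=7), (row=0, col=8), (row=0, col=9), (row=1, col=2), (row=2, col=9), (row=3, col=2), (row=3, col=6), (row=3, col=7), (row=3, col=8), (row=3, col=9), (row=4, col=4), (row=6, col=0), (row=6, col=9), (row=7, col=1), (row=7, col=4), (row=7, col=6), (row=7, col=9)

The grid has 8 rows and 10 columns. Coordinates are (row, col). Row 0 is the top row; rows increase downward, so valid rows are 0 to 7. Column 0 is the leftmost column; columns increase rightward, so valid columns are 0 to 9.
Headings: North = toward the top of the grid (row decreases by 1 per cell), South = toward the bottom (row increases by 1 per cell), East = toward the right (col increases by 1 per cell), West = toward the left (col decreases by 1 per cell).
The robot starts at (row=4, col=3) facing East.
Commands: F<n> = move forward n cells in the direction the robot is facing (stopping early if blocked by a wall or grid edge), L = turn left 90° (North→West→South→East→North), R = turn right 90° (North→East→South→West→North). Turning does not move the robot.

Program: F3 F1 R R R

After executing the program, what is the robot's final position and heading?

Start: (row=4, col=3), facing East
  F3: move forward 0/3 (blocked), now at (row=4, col=3)
  F1: move forward 0/1 (blocked), now at (row=4, col=3)
  R: turn right, now facing South
  R: turn right, now facing West
  R: turn right, now facing North
Final: (row=4, col=3), facing North

Answer: Final position: (row=4, col=3), facing North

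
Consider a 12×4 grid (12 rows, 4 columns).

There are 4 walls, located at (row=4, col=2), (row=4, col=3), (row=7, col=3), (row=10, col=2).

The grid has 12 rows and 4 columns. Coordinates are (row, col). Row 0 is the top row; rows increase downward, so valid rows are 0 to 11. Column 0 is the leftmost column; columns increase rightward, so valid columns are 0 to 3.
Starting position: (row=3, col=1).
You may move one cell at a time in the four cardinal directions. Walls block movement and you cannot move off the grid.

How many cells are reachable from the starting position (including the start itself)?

Answer: Reachable cells: 44

Derivation:
BFS flood-fill from (row=3, col=1):
  Distance 0: (row=3, col=1)
  Distance 1: (row=2, col=1), (row=3, col=0), (row=3, col=2), (row=4, col=1)
  Distance 2: (row=1, col=1), (row=2, col=0), (row=2, col=2), (row=3, col=3), (row=4, col=0), (row=5, col=1)
  Distance 3: (row=0, col=1), (row=1, col=0), (row=1, col=2), (row=2, col=3), (row=5, col=0), (row=5, col=2), (row=6, col=1)
  Distance 4: (row=0, col=0), (row=0, col=2), (row=1, col=3), (row=5, col=3), (row=6, col=0), (row=6, col=2), (row=7, col=1)
  Distance 5: (row=0, col=3), (row=6, col=3), (row=7, col=0), (row=7, col=2), (row=8, col=1)
  Distance 6: (row=8, col=0), (row=8, col=2), (row=9, col=1)
  Distance 7: (row=8, col=3), (row=9, col=0), (row=9, col=2), (row=10, col=1)
  Distance 8: (row=9, col=3), (row=10, col=0), (row=11, col=1)
  Distance 9: (row=10, col=3), (row=11, col=0), (row=11, col=2)
  Distance 10: (row=11, col=3)
Total reachable: 44 (grid has 44 open cells total)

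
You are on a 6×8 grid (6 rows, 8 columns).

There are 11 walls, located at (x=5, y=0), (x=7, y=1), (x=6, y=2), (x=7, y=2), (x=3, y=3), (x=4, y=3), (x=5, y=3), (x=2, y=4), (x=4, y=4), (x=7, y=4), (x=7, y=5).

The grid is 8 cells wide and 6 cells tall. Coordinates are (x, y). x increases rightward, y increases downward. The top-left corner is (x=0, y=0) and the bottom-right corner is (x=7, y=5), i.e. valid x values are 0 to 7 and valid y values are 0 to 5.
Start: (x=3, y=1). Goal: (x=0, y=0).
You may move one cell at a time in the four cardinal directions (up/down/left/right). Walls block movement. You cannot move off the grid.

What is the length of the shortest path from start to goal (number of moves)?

BFS from (x=3, y=1) until reaching (x=0, y=0):
  Distance 0: (x=3, y=1)
  Distance 1: (x=3, y=0), (x=2, y=1), (x=4, y=1), (x=3, y=2)
  Distance 2: (x=2, y=0), (x=4, y=0), (x=1, y=1), (x=5, y=1), (x=2, y=2), (x=4, y=2)
  Distance 3: (x=1, y=0), (x=0, y=1), (x=6, y=1), (x=1, y=2), (x=5, y=2), (x=2, y=3)
  Distance 4: (x=0, y=0), (x=6, y=0), (x=0, y=2), (x=1, y=3)  <- goal reached here
One shortest path (4 moves): (x=3, y=1) -> (x=2, y=1) -> (x=1, y=1) -> (x=0, y=1) -> (x=0, y=0)

Answer: Shortest path length: 4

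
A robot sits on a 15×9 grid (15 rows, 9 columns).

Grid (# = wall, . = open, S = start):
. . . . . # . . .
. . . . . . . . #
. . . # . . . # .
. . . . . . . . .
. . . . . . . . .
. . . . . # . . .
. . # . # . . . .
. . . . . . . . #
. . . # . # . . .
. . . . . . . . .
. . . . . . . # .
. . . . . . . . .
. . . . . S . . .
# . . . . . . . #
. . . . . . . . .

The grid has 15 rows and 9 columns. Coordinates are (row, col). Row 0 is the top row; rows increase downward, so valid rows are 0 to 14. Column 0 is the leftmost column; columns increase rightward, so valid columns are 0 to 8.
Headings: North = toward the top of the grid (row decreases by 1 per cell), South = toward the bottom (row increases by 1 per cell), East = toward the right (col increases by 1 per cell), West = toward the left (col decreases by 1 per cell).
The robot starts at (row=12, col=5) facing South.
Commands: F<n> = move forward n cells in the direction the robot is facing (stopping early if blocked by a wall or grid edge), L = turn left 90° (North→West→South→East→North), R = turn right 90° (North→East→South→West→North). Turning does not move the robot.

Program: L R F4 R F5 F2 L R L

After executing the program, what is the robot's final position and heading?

Answer: Final position: (row=14, col=0), facing South

Derivation:
Start: (row=12, col=5), facing South
  L: turn left, now facing East
  R: turn right, now facing South
  F4: move forward 2/4 (blocked), now at (row=14, col=5)
  R: turn right, now facing West
  F5: move forward 5, now at (row=14, col=0)
  F2: move forward 0/2 (blocked), now at (row=14, col=0)
  L: turn left, now facing South
  R: turn right, now facing West
  L: turn left, now facing South
Final: (row=14, col=0), facing South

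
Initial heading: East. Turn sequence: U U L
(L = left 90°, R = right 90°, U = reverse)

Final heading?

Start: East
  U (U-turn (180°)) -> West
  U (U-turn (180°)) -> East
  L (left (90° counter-clockwise)) -> North
Final: North

Answer: Final heading: North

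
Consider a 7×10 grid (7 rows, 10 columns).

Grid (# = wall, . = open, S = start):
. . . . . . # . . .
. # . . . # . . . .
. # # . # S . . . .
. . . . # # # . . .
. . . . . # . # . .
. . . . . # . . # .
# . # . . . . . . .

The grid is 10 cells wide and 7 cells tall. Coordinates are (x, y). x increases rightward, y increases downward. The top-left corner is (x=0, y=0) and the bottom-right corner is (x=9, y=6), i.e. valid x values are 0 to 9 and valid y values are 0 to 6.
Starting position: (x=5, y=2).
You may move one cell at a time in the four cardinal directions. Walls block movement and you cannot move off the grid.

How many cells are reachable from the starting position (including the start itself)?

BFS flood-fill from (x=5, y=2):
  Distance 0: (x=5, y=2)
  Distance 1: (x=6, y=2)
  Distance 2: (x=6, y=1), (x=7, y=2)
  Distance 3: (x=7, y=1), (x=8, y=2), (x=7, y=3)
  Distance 4: (x=7, y=0), (x=8, y=1), (x=9, y=2), (x=8, y=3)
  Distance 5: (x=8, y=0), (x=9, y=1), (x=9, y=3), (x=8, y=4)
  Distance 6: (x=9, y=0), (x=9, y=4)
  Distance 7: (x=9, y=5)
  Distance 8: (x=9, y=6)
  Distance 9: (x=8, y=6)
  Distance 10: (x=7, y=6)
  Distance 11: (x=7, y=5), (x=6, y=6)
  Distance 12: (x=6, y=5), (x=5, y=6)
  Distance 13: (x=6, y=4), (x=4, y=6)
  Distance 14: (x=4, y=5), (x=3, y=6)
  Distance 15: (x=4, y=4), (x=3, y=5)
  Distance 16: (x=3, y=4), (x=2, y=5)
  Distance 17: (x=3, y=3), (x=2, y=4), (x=1, y=5)
  Distance 18: (x=3, y=2), (x=2, y=3), (x=1, y=4), (x=0, y=5), (x=1, y=6)
  Distance 19: (x=3, y=1), (x=1, y=3), (x=0, y=4)
  Distance 20: (x=3, y=0), (x=2, y=1), (x=4, y=1), (x=0, y=3)
  Distance 21: (x=2, y=0), (x=4, y=0), (x=0, y=2)
  Distance 22: (x=1, y=0), (x=5, y=0), (x=0, y=1)
  Distance 23: (x=0, y=0)
Total reachable: 55 (grid has 55 open cells total)

Answer: Reachable cells: 55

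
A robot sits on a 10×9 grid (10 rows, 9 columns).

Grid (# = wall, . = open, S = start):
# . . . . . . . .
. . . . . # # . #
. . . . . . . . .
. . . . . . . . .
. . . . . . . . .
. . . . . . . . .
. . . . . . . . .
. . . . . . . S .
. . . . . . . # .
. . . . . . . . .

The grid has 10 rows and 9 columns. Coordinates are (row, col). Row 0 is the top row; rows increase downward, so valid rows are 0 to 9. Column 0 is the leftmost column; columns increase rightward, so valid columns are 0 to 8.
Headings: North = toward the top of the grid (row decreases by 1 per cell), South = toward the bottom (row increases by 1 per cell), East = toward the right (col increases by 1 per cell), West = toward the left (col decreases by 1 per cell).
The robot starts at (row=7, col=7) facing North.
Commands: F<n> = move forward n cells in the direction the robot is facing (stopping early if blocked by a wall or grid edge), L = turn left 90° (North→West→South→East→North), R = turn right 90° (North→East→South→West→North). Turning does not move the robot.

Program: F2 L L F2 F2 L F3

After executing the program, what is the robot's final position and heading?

Start: (row=7, col=7), facing North
  F2: move forward 2, now at (row=5, col=7)
  L: turn left, now facing West
  L: turn left, now facing South
  F2: move forward 2, now at (row=7, col=7)
  F2: move forward 0/2 (blocked), now at (row=7, col=7)
  L: turn left, now facing East
  F3: move forward 1/3 (blocked), now at (row=7, col=8)
Final: (row=7, col=8), facing East

Answer: Final position: (row=7, col=8), facing East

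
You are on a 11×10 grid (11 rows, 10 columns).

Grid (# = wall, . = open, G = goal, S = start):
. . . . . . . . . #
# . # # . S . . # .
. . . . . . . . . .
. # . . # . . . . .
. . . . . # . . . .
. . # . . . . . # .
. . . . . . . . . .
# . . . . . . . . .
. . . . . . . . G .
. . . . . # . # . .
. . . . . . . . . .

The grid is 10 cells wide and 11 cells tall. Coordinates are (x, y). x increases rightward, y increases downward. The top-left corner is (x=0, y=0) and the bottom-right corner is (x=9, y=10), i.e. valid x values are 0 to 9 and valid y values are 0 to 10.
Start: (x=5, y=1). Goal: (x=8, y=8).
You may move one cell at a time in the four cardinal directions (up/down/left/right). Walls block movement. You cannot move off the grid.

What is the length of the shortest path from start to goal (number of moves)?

BFS from (x=5, y=1) until reaching (x=8, y=8):
  Distance 0: (x=5, y=1)
  Distance 1: (x=5, y=0), (x=4, y=1), (x=6, y=1), (x=5, y=2)
  Distance 2: (x=4, y=0), (x=6, y=0), (x=7, y=1), (x=4, y=2), (x=6, y=2), (x=5, y=3)
  Distance 3: (x=3, y=0), (x=7, y=0), (x=3, y=2), (x=7, y=2), (x=6, y=3)
  Distance 4: (x=2, y=0), (x=8, y=0), (x=2, y=2), (x=8, y=2), (x=3, y=3), (x=7, y=3), (x=6, y=4)
  Distance 5: (x=1, y=0), (x=1, y=2), (x=9, y=2), (x=2, y=3), (x=8, y=3), (x=3, y=4), (x=7, y=4), (x=6, y=5)
  Distance 6: (x=0, y=0), (x=1, y=1), (x=9, y=1), (x=0, y=2), (x=9, y=3), (x=2, y=4), (x=4, y=4), (x=8, y=4), (x=3, y=5), (x=5, y=5), (x=7, y=5), (x=6, y=6)
  Distance 7: (x=0, y=3), (x=1, y=4), (x=9, y=4), (x=4, y=5), (x=3, y=6), (x=5, y=6), (x=7, y=6), (x=6, y=7)
  Distance 8: (x=0, y=4), (x=1, y=5), (x=9, y=5), (x=2, y=6), (x=4, y=6), (x=8, y=6), (x=3, y=7), (x=5, y=7), (x=7, y=7), (x=6, y=8)
  Distance 9: (x=0, y=5), (x=1, y=6), (x=9, y=6), (x=2, y=7), (x=4, y=7), (x=8, y=7), (x=3, y=8), (x=5, y=8), (x=7, y=8), (x=6, y=9)
  Distance 10: (x=0, y=6), (x=1, y=7), (x=9, y=7), (x=2, y=8), (x=4, y=8), (x=8, y=8), (x=3, y=9), (x=6, y=10)  <- goal reached here
One shortest path (10 moves): (x=5, y=1) -> (x=6, y=1) -> (x=7, y=1) -> (x=7, y=2) -> (x=7, y=3) -> (x=7, y=4) -> (x=7, y=5) -> (x=7, y=6) -> (x=8, y=6) -> (x=8, y=7) -> (x=8, y=8)

Answer: Shortest path length: 10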